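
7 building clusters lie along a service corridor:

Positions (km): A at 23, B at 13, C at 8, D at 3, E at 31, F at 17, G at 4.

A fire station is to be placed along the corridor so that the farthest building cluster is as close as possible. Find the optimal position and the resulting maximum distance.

location 17, max distance 14

The 1-center on a line is the midpoint of the two extreme points: leftmost at 3, rightmost at 31.
Optimal location = (3 + 31)/2 = 17; maximum distance = (31 − 3)/2 = 14.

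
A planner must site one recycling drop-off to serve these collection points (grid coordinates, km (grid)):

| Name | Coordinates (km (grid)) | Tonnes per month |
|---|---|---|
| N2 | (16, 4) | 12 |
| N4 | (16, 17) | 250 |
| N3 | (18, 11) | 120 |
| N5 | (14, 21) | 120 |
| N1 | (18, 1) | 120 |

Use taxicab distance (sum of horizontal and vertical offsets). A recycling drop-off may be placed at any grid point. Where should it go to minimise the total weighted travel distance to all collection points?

(16, 17)

Manhattan distance separates: Σwᵢ(|x−xᵢ|+|y−yᵢ|) = Σwᵢ|x−xᵢ| + Σwᵢ|y−yᵢ|, so x and y are optimised independently as 1-D weighted medians.
Total weight W = 622; half = 311.
x-coordinate, sorted with cumulative weight:
  x=14 (N5, w=120) cum 120
  x=16 (N2, w=12) cum 132
  x=16 (N4, w=250) cum 382  ← median
  x=18 (N3, w=120) cum 502
  x=18 (N1, w=120) cum 622
⇒ x* = 16
y-coordinate, sorted with cumulative weight:
  y=1 (N1, w=120) cum 120
  y=4 (N2, w=12) cum 132
  y=11 (N3, w=120) cum 252
  y=17 (N4, w=250) cum 502  ← median
  y=21 (N5, w=120) cum 622
⇒ y* = 17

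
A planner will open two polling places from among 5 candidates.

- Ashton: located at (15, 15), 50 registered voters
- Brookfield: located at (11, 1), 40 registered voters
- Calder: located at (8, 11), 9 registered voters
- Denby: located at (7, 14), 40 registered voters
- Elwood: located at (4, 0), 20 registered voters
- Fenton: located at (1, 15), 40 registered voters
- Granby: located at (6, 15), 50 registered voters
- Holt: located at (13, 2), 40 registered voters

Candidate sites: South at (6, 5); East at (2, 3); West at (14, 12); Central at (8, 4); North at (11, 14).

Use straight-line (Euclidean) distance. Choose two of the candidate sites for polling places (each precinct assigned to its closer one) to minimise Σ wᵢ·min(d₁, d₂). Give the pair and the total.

Evaluate every pair (each demand assigned to the nearer of the two):
  {Central, North}: total = 1559.5
  {South, North}: total = 1729.7
  {East, North}: total = 1944.0
  {West, Central}: total = 1951.0
  {South, West}: total = 2046.9
  {West, North}: total = 2183.7
  {East, West}: total = 2255.8
  {South, Central}: total = 2511.1
  {East, Central}: total = 2614.8
  {South, East}: total = 2671.9
Best pair: {Central, North} with total 1559.5.

{Central, North}, total 1559.5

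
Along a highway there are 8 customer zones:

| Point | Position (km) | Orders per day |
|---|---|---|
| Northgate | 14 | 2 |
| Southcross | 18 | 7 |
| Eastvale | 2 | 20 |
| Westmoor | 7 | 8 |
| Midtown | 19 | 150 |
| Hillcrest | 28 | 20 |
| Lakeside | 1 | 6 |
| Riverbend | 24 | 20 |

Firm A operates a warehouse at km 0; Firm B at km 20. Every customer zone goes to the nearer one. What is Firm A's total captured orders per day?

The indifferent point is the midpoint (0+20)/2 = 10; customer zones left of it (closer to Firm A at 0) go to Firm A, those right go to Firm B.
  Lakeside at 1 (w=6) → Firm A
  Eastvale at 2 (w=20) → Firm A
  Westmoor at 7 (w=8) → Firm A
  Northgate at 14 (w=2) → Firm B
  Southcross at 18 (w=7) → Firm B
  Midtown at 19 (w=150) → Firm B
  Riverbend at 24 (w=20) → Firm B
  Hillcrest at 28 (w=20) → Firm B
Firm A captures 34; Firm B captures 199.

34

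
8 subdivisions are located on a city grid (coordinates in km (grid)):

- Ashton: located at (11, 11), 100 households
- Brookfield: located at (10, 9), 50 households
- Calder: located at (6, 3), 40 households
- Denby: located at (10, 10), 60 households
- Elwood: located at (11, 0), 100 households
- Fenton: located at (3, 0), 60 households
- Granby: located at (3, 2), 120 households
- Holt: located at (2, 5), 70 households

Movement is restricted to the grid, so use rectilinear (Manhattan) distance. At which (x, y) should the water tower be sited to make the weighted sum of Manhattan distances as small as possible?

(10, 3)

Manhattan distance separates: Σwᵢ(|x−xᵢ|+|y−yᵢ|) = Σwᵢ|x−xᵢ| + Σwᵢ|y−yᵢ|, so x and y are optimised independently as 1-D weighted medians.
Total weight W = 600; half = 300.
x-coordinate, sorted with cumulative weight:
  x=2 (Holt, w=70) cum 70
  x=3 (Fenton, w=60) cum 130
  x=3 (Granby, w=120) cum 250
  x=6 (Calder, w=40) cum 290
  x=10 (Brookfield, w=50) cum 340  ← median
  x=10 (Denby, w=60) cum 400
  x=11 (Ashton, w=100) cum 500
  x=11 (Elwood, w=100) cum 600
⇒ x* = 10
y-coordinate, sorted with cumulative weight:
  y=0 (Elwood, w=100) cum 100
  y=0 (Fenton, w=60) cum 160
  y=2 (Granby, w=120) cum 280
  y=3 (Calder, w=40) cum 320  ← median
  y=5 (Holt, w=70) cum 390
  y=9 (Brookfield, w=50) cum 440
  y=10 (Denby, w=60) cum 500
  y=11 (Ashton, w=100) cum 600
⇒ y* = 3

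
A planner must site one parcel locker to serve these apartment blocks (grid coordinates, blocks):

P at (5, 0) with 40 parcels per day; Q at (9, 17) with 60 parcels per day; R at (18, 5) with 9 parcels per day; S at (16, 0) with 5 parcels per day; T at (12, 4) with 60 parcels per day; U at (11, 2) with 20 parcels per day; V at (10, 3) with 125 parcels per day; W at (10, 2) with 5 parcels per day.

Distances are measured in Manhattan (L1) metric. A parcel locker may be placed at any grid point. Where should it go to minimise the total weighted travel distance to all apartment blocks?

(10, 3)

Manhattan distance separates: Σwᵢ(|x−xᵢ|+|y−yᵢ|) = Σwᵢ|x−xᵢ| + Σwᵢ|y−yᵢ|, so x and y are optimised independently as 1-D weighted medians.
Total weight W = 324; half = 162.
x-coordinate, sorted with cumulative weight:
  x=5 (P, w=40) cum 40
  x=9 (Q, w=60) cum 100
  x=10 (V, w=125) cum 225  ← median
  x=10 (W, w=5) cum 230
  x=11 (U, w=20) cum 250
  x=12 (T, w=60) cum 310
  x=16 (S, w=5) cum 315
  x=18 (R, w=9) cum 324
⇒ x* = 10
y-coordinate, sorted with cumulative weight:
  y=0 (P, w=40) cum 40
  y=0 (S, w=5) cum 45
  y=2 (U, w=20) cum 65
  y=2 (W, w=5) cum 70
  y=3 (V, w=125) cum 195  ← median
  y=4 (T, w=60) cum 255
  y=5 (R, w=9) cum 264
  y=17 (Q, w=60) cum 324
⇒ y* = 3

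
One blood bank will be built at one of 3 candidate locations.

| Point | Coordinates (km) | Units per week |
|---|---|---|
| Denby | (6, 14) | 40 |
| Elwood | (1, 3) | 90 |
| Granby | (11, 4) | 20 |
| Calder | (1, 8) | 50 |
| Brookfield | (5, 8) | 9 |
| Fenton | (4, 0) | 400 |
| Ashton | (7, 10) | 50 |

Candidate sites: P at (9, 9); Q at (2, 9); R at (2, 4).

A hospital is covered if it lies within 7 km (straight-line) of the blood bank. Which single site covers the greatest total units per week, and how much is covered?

R, covering 549

Coverage radius r = 7 km; a point is covered iff (Δx)²+(Δy)² ≤ 7² = 49.
  P (9, 9): covers {Denby, Granby, Brookfield, Ashton} → 119
  Q (2, 9): covers {Denby, Elwood, Calder, Brookfield, Ashton} → 239
  R (2, 4): covers {Elwood, Calder, Brookfield, Fenton} → 549
Maximum coverage at R: 549 units per week.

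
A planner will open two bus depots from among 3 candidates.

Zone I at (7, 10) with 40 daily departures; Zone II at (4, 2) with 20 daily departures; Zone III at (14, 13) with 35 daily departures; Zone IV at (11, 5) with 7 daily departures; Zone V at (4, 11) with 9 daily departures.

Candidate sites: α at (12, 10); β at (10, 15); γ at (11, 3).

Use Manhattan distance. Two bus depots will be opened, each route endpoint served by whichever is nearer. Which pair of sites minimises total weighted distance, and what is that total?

Evaluate every pair (each demand assigned to the nearer of the two):
  {α, γ}: total = 630
  {β, γ}: total = 794
  {α, β}: total = 818
Best pair: {α, γ} with total 630.

{α, γ}, total 630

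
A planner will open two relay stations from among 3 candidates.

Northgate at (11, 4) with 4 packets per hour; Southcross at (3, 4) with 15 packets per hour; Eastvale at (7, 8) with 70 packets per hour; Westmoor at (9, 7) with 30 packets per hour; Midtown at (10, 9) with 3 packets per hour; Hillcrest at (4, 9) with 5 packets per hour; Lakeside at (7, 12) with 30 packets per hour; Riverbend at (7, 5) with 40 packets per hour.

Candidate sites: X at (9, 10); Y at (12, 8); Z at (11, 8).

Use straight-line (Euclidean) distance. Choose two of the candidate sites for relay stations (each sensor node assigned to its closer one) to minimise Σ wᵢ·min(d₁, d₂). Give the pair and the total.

{X, Z}, total 722.9

Evaluate every pair (each demand assigned to the nearer of the two):
  {X, Z}: total = 722.9
  {X, Y}: total = 761.8
  {Y, Z}: total = 906.5
Best pair: {X, Z} with total 722.9.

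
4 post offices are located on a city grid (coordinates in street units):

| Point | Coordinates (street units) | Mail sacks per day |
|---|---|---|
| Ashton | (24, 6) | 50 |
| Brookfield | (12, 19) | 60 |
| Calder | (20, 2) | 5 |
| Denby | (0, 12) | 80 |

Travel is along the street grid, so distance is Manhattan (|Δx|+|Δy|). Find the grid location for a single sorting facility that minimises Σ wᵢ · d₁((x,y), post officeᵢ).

(12, 12)

Manhattan distance separates: Σwᵢ(|x−xᵢ|+|y−yᵢ|) = Σwᵢ|x−xᵢ| + Σwᵢ|y−yᵢ|, so x and y are optimised independently as 1-D weighted medians.
Total weight W = 195; half = 97.5.
x-coordinate, sorted with cumulative weight:
  x=0 (Denby, w=80) cum 80
  x=12 (Brookfield, w=60) cum 140  ← median
  x=20 (Calder, w=5) cum 145
  x=24 (Ashton, w=50) cum 195
⇒ x* = 12
y-coordinate, sorted with cumulative weight:
  y=2 (Calder, w=5) cum 5
  y=6 (Ashton, w=50) cum 55
  y=12 (Denby, w=80) cum 135  ← median
  y=19 (Brookfield, w=60) cum 195
⇒ y* = 12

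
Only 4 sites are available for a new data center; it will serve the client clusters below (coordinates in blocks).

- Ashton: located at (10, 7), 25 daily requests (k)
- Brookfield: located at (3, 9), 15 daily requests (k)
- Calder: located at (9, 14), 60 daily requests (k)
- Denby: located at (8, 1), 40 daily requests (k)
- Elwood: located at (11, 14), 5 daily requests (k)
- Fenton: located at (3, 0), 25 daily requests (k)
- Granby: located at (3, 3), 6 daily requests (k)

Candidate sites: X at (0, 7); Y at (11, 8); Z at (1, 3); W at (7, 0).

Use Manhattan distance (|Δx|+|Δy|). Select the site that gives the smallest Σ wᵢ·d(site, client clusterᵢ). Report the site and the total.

Total weighted distance at each candidate:
  X (0, 7): total = 2227
  Y (11, 8): total = 1573
  Z (1, 3): total = 2187
  W (7, 0): total = 1717
Minimum is at Y with total 1573 blocks.

Y, total 1573 blocks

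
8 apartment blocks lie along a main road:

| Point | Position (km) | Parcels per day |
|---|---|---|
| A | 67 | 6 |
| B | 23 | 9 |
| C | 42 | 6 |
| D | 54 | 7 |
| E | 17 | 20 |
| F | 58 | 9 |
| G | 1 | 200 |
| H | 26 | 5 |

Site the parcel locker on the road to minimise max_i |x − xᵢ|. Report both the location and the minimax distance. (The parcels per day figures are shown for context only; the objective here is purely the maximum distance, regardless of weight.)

The 1-center on a line is the midpoint of the two extreme points: leftmost at 1, rightmost at 67.
Optimal location = (1 + 67)/2 = 34; maximum distance = (67 − 1)/2 = 33.

location 34, max distance 33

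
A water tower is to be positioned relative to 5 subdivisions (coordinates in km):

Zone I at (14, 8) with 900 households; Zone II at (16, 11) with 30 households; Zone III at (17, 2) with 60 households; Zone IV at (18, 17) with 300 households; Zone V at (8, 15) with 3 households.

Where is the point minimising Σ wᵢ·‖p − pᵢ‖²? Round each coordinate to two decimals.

(15.10, 9.90)

The minimiser of Σwᵢ‖p−pᵢ‖² is the weighted centroid p* = (Σwᵢpᵢ)/(Σwᵢ).
Σwᵢ = 1293.
Σwᵢxᵢ = 900·14 + 30·16 + 60·17 + 300·18 + 3·8 = 19524.
Σwᵢyᵢ = 900·8 + 30·11 + 60·2 + 300·17 + 3·15 = 12795.
x* = 19524/1293 = 15.10, y* = 12795/1293 = 9.90.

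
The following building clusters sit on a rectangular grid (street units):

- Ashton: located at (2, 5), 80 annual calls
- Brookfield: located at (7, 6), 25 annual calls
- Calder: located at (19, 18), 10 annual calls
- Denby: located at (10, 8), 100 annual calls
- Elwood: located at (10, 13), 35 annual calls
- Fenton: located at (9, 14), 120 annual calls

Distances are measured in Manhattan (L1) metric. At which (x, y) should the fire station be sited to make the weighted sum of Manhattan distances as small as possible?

Manhattan distance separates: Σwᵢ(|x−xᵢ|+|y−yᵢ|) = Σwᵢ|x−xᵢ| + Σwᵢ|y−yᵢ|, so x and y are optimised independently as 1-D weighted medians.
Total weight W = 370; half = 185.
x-coordinate, sorted with cumulative weight:
  x=2 (Ashton, w=80) cum 80
  x=7 (Brookfield, w=25) cum 105
  x=9 (Fenton, w=120) cum 225  ← median
  x=10 (Denby, w=100) cum 325
  x=10 (Elwood, w=35) cum 360
  x=19 (Calder, w=10) cum 370
⇒ x* = 9
y-coordinate, sorted with cumulative weight:
  y=5 (Ashton, w=80) cum 80
  y=6 (Brookfield, w=25) cum 105
  y=8 (Denby, w=100) cum 205  ← median
  y=13 (Elwood, w=35) cum 240
  y=14 (Fenton, w=120) cum 360
  y=18 (Calder, w=10) cum 370
⇒ y* = 8

(9, 8)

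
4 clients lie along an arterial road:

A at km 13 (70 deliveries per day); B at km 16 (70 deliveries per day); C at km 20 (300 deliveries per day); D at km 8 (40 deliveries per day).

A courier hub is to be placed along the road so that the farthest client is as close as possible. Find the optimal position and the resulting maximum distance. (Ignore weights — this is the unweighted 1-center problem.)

location 14, max distance 6

The 1-center on a line is the midpoint of the two extreme points: leftmost at 8, rightmost at 20.
Optimal location = (8 + 20)/2 = 14; maximum distance = (20 − 8)/2 = 6.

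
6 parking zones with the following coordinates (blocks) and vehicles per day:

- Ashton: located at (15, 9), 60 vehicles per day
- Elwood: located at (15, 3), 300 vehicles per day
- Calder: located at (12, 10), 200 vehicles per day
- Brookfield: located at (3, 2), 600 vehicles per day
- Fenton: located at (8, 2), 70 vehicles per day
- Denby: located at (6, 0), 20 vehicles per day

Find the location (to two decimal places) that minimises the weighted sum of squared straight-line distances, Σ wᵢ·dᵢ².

The minimiser of Σwᵢ‖p−pᵢ‖² is the weighted centroid p* = (Σwᵢpᵢ)/(Σwᵢ).
Σwᵢ = 1250.
Σwᵢxᵢ = 60·15 + 300·15 + 200·12 + 600·3 + 70·8 + 20·6 = 10280.
Σwᵢyᵢ = 60·9 + 300·3 + 200·10 + 600·2 + 70·2 + 20·0 = 4780.
x* = 10280/1250 = 8.22, y* = 4780/1250 = 3.82.

(8.22, 3.82)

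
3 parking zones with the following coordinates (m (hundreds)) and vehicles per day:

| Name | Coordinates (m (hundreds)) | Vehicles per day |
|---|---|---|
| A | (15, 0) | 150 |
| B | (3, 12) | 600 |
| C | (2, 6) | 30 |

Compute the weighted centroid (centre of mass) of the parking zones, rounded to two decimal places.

(5.27, 9.46)

The minimiser of Σwᵢ‖p−pᵢ‖² is the weighted centroid p* = (Σwᵢpᵢ)/(Σwᵢ).
Σwᵢ = 780.
Σwᵢxᵢ = 150·15 + 600·3 + 30·2 = 4110.
Σwᵢyᵢ = 150·0 + 600·12 + 30·6 = 7380.
x* = 4110/780 = 5.27, y* = 7380/780 = 9.46.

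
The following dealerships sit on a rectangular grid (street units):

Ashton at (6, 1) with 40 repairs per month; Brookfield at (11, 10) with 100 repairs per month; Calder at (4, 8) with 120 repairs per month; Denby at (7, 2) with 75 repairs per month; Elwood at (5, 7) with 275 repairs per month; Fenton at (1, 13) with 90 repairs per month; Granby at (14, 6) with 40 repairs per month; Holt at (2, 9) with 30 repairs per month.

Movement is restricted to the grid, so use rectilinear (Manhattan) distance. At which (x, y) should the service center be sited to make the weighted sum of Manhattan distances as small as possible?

(5, 7)

Manhattan distance separates: Σwᵢ(|x−xᵢ|+|y−yᵢ|) = Σwᵢ|x−xᵢ| + Σwᵢ|y−yᵢ|, so x and y are optimised independently as 1-D weighted medians.
Total weight W = 770; half = 385.
x-coordinate, sorted with cumulative weight:
  x=1 (Fenton, w=90) cum 90
  x=2 (Holt, w=30) cum 120
  x=4 (Calder, w=120) cum 240
  x=5 (Elwood, w=275) cum 515  ← median
  x=6 (Ashton, w=40) cum 555
  x=7 (Denby, w=75) cum 630
  x=11 (Brookfield, w=100) cum 730
  x=14 (Granby, w=40) cum 770
⇒ x* = 5
y-coordinate, sorted with cumulative weight:
  y=1 (Ashton, w=40) cum 40
  y=2 (Denby, w=75) cum 115
  y=6 (Granby, w=40) cum 155
  y=7 (Elwood, w=275) cum 430  ← median
  y=8 (Calder, w=120) cum 550
  y=9 (Holt, w=30) cum 580
  y=10 (Brookfield, w=100) cum 680
  y=13 (Fenton, w=90) cum 770
⇒ y* = 7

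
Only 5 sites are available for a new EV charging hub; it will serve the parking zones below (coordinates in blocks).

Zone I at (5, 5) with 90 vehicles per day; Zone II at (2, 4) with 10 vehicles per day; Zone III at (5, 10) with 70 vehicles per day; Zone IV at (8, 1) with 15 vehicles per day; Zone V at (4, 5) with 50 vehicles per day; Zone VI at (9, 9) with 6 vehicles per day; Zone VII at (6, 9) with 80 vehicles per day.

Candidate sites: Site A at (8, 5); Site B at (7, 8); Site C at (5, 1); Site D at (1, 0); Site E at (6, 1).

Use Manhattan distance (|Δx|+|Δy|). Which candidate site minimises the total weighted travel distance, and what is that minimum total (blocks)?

Site B, total 1418 blocks

Total weighted distance at each candidate:
  Site A (8, 5): total = 1670
  Site B (7, 8): total = 1418
  Site C (5, 1): total = 2137
  Site D (1, 0): total = 3582
  Site E (6, 1): total = 2256
Minimum is at Site B with total 1418 blocks.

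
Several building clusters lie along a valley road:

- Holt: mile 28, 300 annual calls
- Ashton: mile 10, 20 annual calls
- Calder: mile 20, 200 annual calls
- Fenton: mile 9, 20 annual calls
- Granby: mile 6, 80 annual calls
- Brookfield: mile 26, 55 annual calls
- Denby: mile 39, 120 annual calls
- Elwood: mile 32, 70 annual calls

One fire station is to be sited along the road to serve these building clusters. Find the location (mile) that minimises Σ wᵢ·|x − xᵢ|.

For a sum of weighted absolute distances on a line, the optimum is the weighted median (not the mean). Total weight W = 865; half-weight = 432.5.
Sort by position and accumulate weight:
  mile 6 (Granby, w=80) → cum 80
  mile 9 (Fenton, w=20) → cum 100
  mile 10 (Ashton, w=20) → cum 120
  mile 20 (Calder, w=200) → cum 320
  mile 26 (Brookfield, w=55) → cum 375
  mile 28 (Holt, w=300) → cum 675  ≥ 432.5 → median here
  mile 32 (Elwood, w=70) → cum 745
  mile 39 (Denby, w=120) → cum 865
Optimal location: mile 28.

x = 28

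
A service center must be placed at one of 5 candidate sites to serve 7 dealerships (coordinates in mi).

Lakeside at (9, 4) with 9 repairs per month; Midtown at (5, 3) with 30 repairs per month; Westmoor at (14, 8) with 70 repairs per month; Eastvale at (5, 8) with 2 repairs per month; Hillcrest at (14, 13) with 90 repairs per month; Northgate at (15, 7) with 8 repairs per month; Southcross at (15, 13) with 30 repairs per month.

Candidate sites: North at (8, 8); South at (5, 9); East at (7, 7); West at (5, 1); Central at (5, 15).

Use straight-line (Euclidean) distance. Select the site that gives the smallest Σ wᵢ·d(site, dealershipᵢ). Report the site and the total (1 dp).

North, total 1655.6 mi

Total weighted distance at each candidate:
  North (8, 8): total = 1655.6
  South (5, 9): total = 2164.6
  East (7, 7): total = 1859.8
  West (5, 1): total = 2829.0
  Central (5, 15): total = 2515.6
Minimum is at North with total 1655.6 mi.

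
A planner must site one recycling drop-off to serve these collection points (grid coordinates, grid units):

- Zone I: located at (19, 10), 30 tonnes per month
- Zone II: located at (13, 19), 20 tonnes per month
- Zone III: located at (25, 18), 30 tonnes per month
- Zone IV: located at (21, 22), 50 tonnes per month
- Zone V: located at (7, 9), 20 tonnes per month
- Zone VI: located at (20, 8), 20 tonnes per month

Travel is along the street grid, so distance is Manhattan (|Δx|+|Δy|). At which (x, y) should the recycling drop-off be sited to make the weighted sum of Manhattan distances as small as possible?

(20, 18)

Manhattan distance separates: Σwᵢ(|x−xᵢ|+|y−yᵢ|) = Σwᵢ|x−xᵢ| + Σwᵢ|y−yᵢ|, so x and y are optimised independently as 1-D weighted medians.
Total weight W = 170; half = 85.
x-coordinate, sorted with cumulative weight:
  x=7 (Zone V, w=20) cum 20
  x=13 (Zone II, w=20) cum 40
  x=19 (Zone I, w=30) cum 70
  x=20 (Zone VI, w=20) cum 90  ← median
  x=21 (Zone IV, w=50) cum 140
  x=25 (Zone III, w=30) cum 170
⇒ x* = 20
y-coordinate, sorted with cumulative weight:
  y=8 (Zone VI, w=20) cum 20
  y=9 (Zone V, w=20) cum 40
  y=10 (Zone I, w=30) cum 70
  y=18 (Zone III, w=30) cum 100  ← median
  y=19 (Zone II, w=20) cum 120
  y=22 (Zone IV, w=50) cum 170
⇒ y* = 18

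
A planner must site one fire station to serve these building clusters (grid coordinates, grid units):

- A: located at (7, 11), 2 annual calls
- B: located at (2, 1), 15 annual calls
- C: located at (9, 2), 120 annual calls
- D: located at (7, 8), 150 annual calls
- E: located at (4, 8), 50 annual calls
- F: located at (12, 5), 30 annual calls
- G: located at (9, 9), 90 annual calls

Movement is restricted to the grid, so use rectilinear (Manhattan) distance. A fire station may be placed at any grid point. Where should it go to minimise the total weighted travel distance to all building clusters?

Manhattan distance separates: Σwᵢ(|x−xᵢ|+|y−yᵢ|) = Σwᵢ|x−xᵢ| + Σwᵢ|y−yᵢ|, so x and y are optimised independently as 1-D weighted medians.
Total weight W = 457; half = 228.5.
x-coordinate, sorted with cumulative weight:
  x=2 (B, w=15) cum 15
  x=4 (E, w=50) cum 65
  x=7 (A, w=2) cum 67
  x=7 (D, w=150) cum 217
  x=9 (C, w=120) cum 337  ← median
  x=9 (G, w=90) cum 427
  x=12 (F, w=30) cum 457
⇒ x* = 9
y-coordinate, sorted with cumulative weight:
  y=1 (B, w=15) cum 15
  y=2 (C, w=120) cum 135
  y=5 (F, w=30) cum 165
  y=8 (D, w=150) cum 315  ← median
  y=8 (E, w=50) cum 365
  y=9 (G, w=90) cum 455
  y=11 (A, w=2) cum 457
⇒ y* = 8

(9, 8)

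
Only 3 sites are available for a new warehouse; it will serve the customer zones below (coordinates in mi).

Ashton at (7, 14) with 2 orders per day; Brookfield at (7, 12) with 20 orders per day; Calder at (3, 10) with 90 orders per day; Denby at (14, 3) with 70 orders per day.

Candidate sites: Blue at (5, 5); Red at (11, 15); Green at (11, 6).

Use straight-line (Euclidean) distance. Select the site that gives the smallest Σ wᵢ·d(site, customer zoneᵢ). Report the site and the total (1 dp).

Total weighted distance at each candidate:
  Blue (5, 5): total = 1294.1
  Red (11, 15): total = 1823.2
  Green (11, 6): total = 1264.1
Minimum is at Green with total 1264.1 mi.

Green, total 1264.1 mi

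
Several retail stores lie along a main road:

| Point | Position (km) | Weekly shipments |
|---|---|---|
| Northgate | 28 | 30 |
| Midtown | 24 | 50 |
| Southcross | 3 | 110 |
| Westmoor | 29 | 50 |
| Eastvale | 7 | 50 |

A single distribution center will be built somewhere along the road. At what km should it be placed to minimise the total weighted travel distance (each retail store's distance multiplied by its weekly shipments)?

x = 7

For a sum of weighted absolute distances on a line, the optimum is the weighted median (not the mean). Total weight W = 290; half-weight = 145.
Sort by position and accumulate weight:
  km 3 (Southcross, w=110) → cum 110
  km 7 (Eastvale, w=50) → cum 160  ≥ 145 → median here
  km 24 (Midtown, w=50) → cum 210
  km 28 (Northgate, w=30) → cum 240
  km 29 (Westmoor, w=50) → cum 290
Optimal location: km 7.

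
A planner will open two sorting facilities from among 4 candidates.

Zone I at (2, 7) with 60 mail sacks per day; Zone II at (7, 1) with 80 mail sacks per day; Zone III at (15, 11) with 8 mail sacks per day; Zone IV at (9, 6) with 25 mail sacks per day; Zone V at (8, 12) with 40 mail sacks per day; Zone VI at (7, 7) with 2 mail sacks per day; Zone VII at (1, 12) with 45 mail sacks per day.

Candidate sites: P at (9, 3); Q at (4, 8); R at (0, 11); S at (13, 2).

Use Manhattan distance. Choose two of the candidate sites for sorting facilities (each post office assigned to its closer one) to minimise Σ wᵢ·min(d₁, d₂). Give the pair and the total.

Evaluate every pair (each demand assigned to the nearer of the two):
  {P, R}: total = 1329
  {P, Q}: total = 1330
  {Q, S}: total = 1646
  {R, S}: total = 1680
  {Q, R}: total = 1685
  {P, S}: total = 2320
Best pair: {P, R} with total 1329.

{P, R}, total 1329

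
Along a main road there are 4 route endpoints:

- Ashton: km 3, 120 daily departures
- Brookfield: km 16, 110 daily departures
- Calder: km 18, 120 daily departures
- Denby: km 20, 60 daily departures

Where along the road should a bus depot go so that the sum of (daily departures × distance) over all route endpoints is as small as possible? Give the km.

x = 16

For a sum of weighted absolute distances on a line, the optimum is the weighted median (not the mean). Total weight W = 410; half-weight = 205.
Sort by position and accumulate weight:
  km 3 (Ashton, w=120) → cum 120
  km 16 (Brookfield, w=110) → cum 230  ≥ 205 → median here
  km 18 (Calder, w=120) → cum 350
  km 20 (Denby, w=60) → cum 410
Optimal location: km 16.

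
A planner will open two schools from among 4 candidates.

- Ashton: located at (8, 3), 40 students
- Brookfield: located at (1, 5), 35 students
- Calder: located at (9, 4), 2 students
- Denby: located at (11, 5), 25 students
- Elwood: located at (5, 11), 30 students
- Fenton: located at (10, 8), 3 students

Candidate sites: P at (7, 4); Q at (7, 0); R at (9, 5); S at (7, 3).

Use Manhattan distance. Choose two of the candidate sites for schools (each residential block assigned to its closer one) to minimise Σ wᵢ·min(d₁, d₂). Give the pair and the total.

{P, R}, total 659

Evaluate every pair (each demand assigned to the nearer of the two):
  {P, R}: total = 659
  {R, S}: total = 684
  {P, S}: total = 705
  {P, Q}: total = 745
  {Q, R}: total = 764
  {Q, S}: total = 800
Best pair: {P, R} with total 659.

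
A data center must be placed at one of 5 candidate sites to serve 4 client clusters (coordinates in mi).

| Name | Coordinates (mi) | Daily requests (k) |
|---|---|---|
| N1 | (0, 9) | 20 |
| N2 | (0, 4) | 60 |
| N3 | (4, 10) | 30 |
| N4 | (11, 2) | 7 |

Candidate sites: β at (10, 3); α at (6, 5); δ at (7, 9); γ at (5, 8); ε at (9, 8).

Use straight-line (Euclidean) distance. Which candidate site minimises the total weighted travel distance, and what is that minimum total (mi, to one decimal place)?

Total weighted distance at each candidate:
  β (10, 3): total = 1122.7
  α (6, 5): total = 711.6
  δ (7, 9): total = 807.4
  γ (5, 8): total = 612.6
  ε (9, 8): total = 977.9
Minimum is at γ with total 612.6 mi.

γ, total 612.6 mi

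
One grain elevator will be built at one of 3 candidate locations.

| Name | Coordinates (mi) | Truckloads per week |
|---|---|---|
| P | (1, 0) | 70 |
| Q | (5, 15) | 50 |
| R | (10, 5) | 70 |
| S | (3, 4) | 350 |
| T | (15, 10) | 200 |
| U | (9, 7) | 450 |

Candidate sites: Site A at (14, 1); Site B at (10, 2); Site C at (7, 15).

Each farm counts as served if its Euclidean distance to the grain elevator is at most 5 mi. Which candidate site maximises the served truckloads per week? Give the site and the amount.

Site B, covering 70

Coverage radius r = 5 mi; a point is covered iff (Δx)²+(Δy)² ≤ 5² = 25.
  Site A (14, 1): covers {none} → 0
  Site B (10, 2): covers {R} → 70
  Site C (7, 15): covers {Q} → 50
Maximum coverage at Site B: 70 truckloads per week.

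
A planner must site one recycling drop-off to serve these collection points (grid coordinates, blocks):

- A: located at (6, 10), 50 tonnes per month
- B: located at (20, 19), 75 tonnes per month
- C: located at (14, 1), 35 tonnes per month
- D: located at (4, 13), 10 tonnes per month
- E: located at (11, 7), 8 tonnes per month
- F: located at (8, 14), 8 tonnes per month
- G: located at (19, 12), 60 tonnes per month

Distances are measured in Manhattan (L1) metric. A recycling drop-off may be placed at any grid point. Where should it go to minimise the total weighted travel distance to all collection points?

Manhattan distance separates: Σwᵢ(|x−xᵢ|+|y−yᵢ|) = Σwᵢ|x−xᵢ| + Σwᵢ|y−yᵢ|, so x and y are optimised independently as 1-D weighted medians.
Total weight W = 246; half = 123.
x-coordinate, sorted with cumulative weight:
  x=4 (D, w=10) cum 10
  x=6 (A, w=50) cum 60
  x=8 (F, w=8) cum 68
  x=11 (E, w=8) cum 76
  x=14 (C, w=35) cum 111
  x=19 (G, w=60) cum 171  ← median
  x=20 (B, w=75) cum 246
⇒ x* = 19
y-coordinate, sorted with cumulative weight:
  y=1 (C, w=35) cum 35
  y=7 (E, w=8) cum 43
  y=10 (A, w=50) cum 93
  y=12 (G, w=60) cum 153  ← median
  y=13 (D, w=10) cum 163
  y=14 (F, w=8) cum 171
  y=19 (B, w=75) cum 246
⇒ y* = 12

(19, 12)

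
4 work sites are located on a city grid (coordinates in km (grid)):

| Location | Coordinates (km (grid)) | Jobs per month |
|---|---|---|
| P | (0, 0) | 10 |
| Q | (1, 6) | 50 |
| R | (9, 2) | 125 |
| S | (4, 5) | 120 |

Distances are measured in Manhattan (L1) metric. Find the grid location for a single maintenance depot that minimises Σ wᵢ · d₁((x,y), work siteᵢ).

Manhattan distance separates: Σwᵢ(|x−xᵢ|+|y−yᵢ|) = Σwᵢ|x−xᵢ| + Σwᵢ|y−yᵢ|, so x and y are optimised independently as 1-D weighted medians.
Total weight W = 305; half = 152.5.
x-coordinate, sorted with cumulative weight:
  x=0 (P, w=10) cum 10
  x=1 (Q, w=50) cum 60
  x=4 (S, w=120) cum 180  ← median
  x=9 (R, w=125) cum 305
⇒ x* = 4
y-coordinate, sorted with cumulative weight:
  y=0 (P, w=10) cum 10
  y=2 (R, w=125) cum 135
  y=5 (S, w=120) cum 255  ← median
  y=6 (Q, w=50) cum 305
⇒ y* = 5

(4, 5)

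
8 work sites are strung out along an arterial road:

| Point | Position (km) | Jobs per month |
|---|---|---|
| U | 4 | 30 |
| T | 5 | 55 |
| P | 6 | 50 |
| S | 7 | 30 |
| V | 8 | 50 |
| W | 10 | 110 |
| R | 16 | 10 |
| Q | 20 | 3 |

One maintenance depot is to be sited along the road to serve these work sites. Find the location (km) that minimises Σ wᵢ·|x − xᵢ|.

x = 8

For a sum of weighted absolute distances on a line, the optimum is the weighted median (not the mean). Total weight W = 338; half-weight = 169.
Sort by position and accumulate weight:
  km 4 (U, w=30) → cum 30
  km 5 (T, w=55) → cum 85
  km 6 (P, w=50) → cum 135
  km 7 (S, w=30) → cum 165
  km 8 (V, w=50) → cum 215  ≥ 169 → median here
  km 10 (W, w=110) → cum 325
  km 16 (R, w=10) → cum 335
  km 20 (Q, w=3) → cum 338
Optimal location: km 8.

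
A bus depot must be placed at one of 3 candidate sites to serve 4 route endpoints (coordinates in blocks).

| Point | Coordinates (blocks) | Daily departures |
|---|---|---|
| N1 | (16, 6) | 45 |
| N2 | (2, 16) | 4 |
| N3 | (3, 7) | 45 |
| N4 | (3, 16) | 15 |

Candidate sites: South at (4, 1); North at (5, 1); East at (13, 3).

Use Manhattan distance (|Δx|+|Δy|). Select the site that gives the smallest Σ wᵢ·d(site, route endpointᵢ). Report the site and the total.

East, total 1341 blocks

Total weighted distance at each candidate:
  South (4, 1): total = 1388
  North (5, 1): total = 1407
  East (13, 3): total = 1341
Minimum is at East with total 1341 blocks.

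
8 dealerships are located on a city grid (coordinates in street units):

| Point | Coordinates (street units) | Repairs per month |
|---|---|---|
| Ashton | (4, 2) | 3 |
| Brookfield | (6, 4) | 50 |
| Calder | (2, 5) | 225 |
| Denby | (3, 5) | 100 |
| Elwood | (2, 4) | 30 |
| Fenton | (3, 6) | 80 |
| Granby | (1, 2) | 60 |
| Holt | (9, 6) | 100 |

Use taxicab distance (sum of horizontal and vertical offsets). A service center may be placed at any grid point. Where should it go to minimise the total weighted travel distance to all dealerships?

Manhattan distance separates: Σwᵢ(|x−xᵢ|+|y−yᵢ|) = Σwᵢ|x−xᵢ| + Σwᵢ|y−yᵢ|, so x and y are optimised independently as 1-D weighted medians.
Total weight W = 648; half = 324.
x-coordinate, sorted with cumulative weight:
  x=1 (Granby, w=60) cum 60
  x=2 (Calder, w=225) cum 285
  x=2 (Elwood, w=30) cum 315
  x=3 (Denby, w=100) cum 415  ← median
  x=3 (Fenton, w=80) cum 495
  x=4 (Ashton, w=3) cum 498
  x=6 (Brookfield, w=50) cum 548
  x=9 (Holt, w=100) cum 648
⇒ x* = 3
y-coordinate, sorted with cumulative weight:
  y=2 (Ashton, w=3) cum 3
  y=2 (Granby, w=60) cum 63
  y=4 (Brookfield, w=50) cum 113
  y=4 (Elwood, w=30) cum 143
  y=5 (Calder, w=225) cum 368  ← median
  y=5 (Denby, w=100) cum 468
  y=6 (Fenton, w=80) cum 548
  y=6 (Holt, w=100) cum 648
⇒ y* = 5

(3, 5)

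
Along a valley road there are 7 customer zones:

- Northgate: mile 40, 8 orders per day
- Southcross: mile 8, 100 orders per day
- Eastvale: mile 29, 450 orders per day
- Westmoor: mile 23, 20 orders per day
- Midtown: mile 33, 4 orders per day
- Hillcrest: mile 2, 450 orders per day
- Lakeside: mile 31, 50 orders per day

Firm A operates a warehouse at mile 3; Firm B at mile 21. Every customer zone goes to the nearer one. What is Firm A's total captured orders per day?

The indifferent point is the midpoint (3+21)/2 = 12; customer zones left of it (closer to Firm A at 3) go to Firm A, those right go to Firm B.
  Hillcrest at 2 (w=450) → Firm A
  Southcross at 8 (w=100) → Firm A
  Westmoor at 23 (w=20) → Firm B
  Eastvale at 29 (w=450) → Firm B
  Lakeside at 31 (w=50) → Firm B
  Midtown at 33 (w=4) → Firm B
  Northgate at 40 (w=8) → Firm B
Firm A captures 550; Firm B captures 532.

550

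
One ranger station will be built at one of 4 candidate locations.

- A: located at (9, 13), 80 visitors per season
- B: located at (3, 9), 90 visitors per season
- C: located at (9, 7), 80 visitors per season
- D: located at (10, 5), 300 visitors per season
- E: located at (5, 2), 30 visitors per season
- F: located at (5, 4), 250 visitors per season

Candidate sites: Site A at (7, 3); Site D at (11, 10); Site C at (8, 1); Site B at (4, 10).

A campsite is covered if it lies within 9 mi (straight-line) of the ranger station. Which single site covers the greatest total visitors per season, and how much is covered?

Site B, covering 830

Coverage radius r = 9 mi; a point is covered iff (Δx)²+(Δy)² ≤ 9² = 81.
  Site A (7, 3): covers {B, C, D, E, F} → 750
  Site D (11, 10): covers {A, B, C, D, F} → 800
  Site C (8, 1): covers {C, D, E, F} → 660
  Site B (4, 10): covers {A, B, C, D, E, F} → 830
Maximum coverage at Site B: 830 visitors per season.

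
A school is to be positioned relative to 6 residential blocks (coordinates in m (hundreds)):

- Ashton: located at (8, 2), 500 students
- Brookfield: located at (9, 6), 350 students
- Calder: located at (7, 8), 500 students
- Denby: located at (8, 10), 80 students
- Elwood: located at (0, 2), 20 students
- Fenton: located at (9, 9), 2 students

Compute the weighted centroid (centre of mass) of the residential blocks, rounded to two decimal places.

(7.79, 5.48)

The minimiser of Σwᵢ‖p−pᵢ‖² is the weighted centroid p* = (Σwᵢpᵢ)/(Σwᵢ).
Σwᵢ = 1452.
Σwᵢxᵢ = 500·8 + 350·9 + 500·7 + 80·8 + 20·0 + 2·9 = 11308.
Σwᵢyᵢ = 500·2 + 350·6 + 500·8 + 80·10 + 20·2 + 2·9 = 7958.
x* = 11308/1452 = 7.79, y* = 7958/1452 = 5.48.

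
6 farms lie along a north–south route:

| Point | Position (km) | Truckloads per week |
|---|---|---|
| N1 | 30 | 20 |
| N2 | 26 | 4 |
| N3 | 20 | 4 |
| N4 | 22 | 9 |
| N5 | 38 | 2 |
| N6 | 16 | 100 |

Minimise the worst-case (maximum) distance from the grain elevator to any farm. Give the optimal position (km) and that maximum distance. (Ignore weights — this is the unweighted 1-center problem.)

location 27, max distance 11

The 1-center on a line is the midpoint of the two extreme points: leftmost at 16, rightmost at 38.
Optimal location = (16 + 38)/2 = 27; maximum distance = (38 − 16)/2 = 11.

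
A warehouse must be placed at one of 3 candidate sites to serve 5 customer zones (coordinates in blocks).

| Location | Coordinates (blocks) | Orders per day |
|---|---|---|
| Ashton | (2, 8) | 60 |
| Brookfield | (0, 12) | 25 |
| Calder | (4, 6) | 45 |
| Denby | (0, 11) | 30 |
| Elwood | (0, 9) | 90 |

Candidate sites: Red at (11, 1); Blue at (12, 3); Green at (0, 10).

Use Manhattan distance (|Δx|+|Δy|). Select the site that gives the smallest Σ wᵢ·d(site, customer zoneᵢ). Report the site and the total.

Total weighted distance at each candidate:
  Red (11, 1): total = 4390
  Blue (12, 3): total = 4140
  Green (0, 10): total = 770
Minimum is at Green with total 770 blocks.

Green, total 770 blocks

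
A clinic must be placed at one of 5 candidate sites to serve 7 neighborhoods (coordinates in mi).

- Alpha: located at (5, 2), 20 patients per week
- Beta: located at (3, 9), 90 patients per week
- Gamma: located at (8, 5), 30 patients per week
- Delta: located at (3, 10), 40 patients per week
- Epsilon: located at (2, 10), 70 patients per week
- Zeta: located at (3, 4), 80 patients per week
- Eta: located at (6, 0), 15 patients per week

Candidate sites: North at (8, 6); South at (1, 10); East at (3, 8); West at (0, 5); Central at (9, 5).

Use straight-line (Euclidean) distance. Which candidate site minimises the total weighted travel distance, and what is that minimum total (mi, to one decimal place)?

East, total 1076.1 mi

Total weighted distance at each candidate:
  North (8, 6): total = 1941.4
  South (1, 10): total = 1461.9
  East (3, 8): total = 1076.1
  West (0, 5): total = 1787.0
  Central (9, 5): total = 2267.7
Minimum is at East with total 1076.1 mi.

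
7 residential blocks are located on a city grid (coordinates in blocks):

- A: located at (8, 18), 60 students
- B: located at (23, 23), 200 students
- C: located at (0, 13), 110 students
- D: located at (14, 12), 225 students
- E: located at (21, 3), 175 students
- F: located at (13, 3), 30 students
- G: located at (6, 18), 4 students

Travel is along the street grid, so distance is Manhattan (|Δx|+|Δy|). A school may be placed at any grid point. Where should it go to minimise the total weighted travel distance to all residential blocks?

Manhattan distance separates: Σwᵢ(|x−xᵢ|+|y−yᵢ|) = Σwᵢ|x−xᵢ| + Σwᵢ|y−yᵢ|, so x and y are optimised independently as 1-D weighted medians.
Total weight W = 804; half = 402.
x-coordinate, sorted with cumulative weight:
  x=0 (C, w=110) cum 110
  x=6 (G, w=4) cum 114
  x=8 (A, w=60) cum 174
  x=13 (F, w=30) cum 204
  x=14 (D, w=225) cum 429  ← median
  x=21 (E, w=175) cum 604
  x=23 (B, w=200) cum 804
⇒ x* = 14
y-coordinate, sorted with cumulative weight:
  y=3 (E, w=175) cum 175
  y=3 (F, w=30) cum 205
  y=12 (D, w=225) cum 430  ← median
  y=13 (C, w=110) cum 540
  y=18 (A, w=60) cum 600
  y=18 (G, w=4) cum 604
  y=23 (B, w=200) cum 804
⇒ y* = 12

(14, 12)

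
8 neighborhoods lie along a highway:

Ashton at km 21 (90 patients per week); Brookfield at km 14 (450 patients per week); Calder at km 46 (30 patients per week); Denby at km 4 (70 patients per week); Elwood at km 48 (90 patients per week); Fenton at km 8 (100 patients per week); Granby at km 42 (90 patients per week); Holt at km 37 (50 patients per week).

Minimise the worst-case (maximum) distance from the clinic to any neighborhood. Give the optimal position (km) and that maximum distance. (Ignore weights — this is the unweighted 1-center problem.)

location 26, max distance 22

The 1-center on a line is the midpoint of the two extreme points: leftmost at 4, rightmost at 48.
Optimal location = (4 + 48)/2 = 26; maximum distance = (48 − 4)/2 = 22.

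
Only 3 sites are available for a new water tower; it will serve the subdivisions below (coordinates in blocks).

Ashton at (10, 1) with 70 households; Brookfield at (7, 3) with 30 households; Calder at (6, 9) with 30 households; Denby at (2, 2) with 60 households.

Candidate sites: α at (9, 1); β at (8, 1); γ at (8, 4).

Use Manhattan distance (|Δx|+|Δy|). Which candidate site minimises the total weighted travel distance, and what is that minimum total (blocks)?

β, total 950 blocks

Total weighted distance at each candidate:
  α (9, 1): total = 1000
  β (8, 1): total = 950
  γ (8, 4): total = 1100
Minimum is at β with total 950 blocks.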